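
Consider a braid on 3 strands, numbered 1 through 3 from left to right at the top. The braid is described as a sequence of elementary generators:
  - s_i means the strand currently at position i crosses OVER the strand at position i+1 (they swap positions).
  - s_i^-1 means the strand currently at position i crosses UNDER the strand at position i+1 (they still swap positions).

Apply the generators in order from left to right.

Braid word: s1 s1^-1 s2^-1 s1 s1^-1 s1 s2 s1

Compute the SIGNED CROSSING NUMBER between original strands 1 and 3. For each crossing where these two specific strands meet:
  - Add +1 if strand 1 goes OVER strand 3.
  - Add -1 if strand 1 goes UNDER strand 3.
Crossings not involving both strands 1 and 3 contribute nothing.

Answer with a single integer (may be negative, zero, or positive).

Gen 1: crossing 1x2. Both 1&3? no. Sum: 0
Gen 2: crossing 2x1. Both 1&3? no. Sum: 0
Gen 3: crossing 2x3. Both 1&3? no. Sum: 0
Gen 4: 1 over 3. Both 1&3? yes. Contrib: +1. Sum: 1
Gen 5: 3 under 1. Both 1&3? yes. Contrib: +1. Sum: 2
Gen 6: 1 over 3. Both 1&3? yes. Contrib: +1. Sum: 3
Gen 7: crossing 1x2. Both 1&3? no. Sum: 3
Gen 8: crossing 3x2. Both 1&3? no. Sum: 3

Answer: 3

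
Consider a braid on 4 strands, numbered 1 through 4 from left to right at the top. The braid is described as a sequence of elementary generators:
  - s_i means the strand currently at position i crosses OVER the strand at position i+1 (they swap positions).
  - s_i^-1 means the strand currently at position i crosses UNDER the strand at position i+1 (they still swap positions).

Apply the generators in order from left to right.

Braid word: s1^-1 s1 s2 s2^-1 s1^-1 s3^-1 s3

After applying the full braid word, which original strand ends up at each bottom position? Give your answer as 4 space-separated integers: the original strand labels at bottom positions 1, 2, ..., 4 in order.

Gen 1 (s1^-1): strand 1 crosses under strand 2. Perm now: [2 1 3 4]
Gen 2 (s1): strand 2 crosses over strand 1. Perm now: [1 2 3 4]
Gen 3 (s2): strand 2 crosses over strand 3. Perm now: [1 3 2 4]
Gen 4 (s2^-1): strand 3 crosses under strand 2. Perm now: [1 2 3 4]
Gen 5 (s1^-1): strand 1 crosses under strand 2. Perm now: [2 1 3 4]
Gen 6 (s3^-1): strand 3 crosses under strand 4. Perm now: [2 1 4 3]
Gen 7 (s3): strand 4 crosses over strand 3. Perm now: [2 1 3 4]

Answer: 2 1 3 4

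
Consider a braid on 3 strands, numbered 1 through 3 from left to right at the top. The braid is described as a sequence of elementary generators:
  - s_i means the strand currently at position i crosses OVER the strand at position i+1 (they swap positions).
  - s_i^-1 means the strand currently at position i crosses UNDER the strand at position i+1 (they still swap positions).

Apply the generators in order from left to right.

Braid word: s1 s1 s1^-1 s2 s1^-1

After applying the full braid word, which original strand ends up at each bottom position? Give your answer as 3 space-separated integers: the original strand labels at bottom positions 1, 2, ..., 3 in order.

Gen 1 (s1): strand 1 crosses over strand 2. Perm now: [2 1 3]
Gen 2 (s1): strand 2 crosses over strand 1. Perm now: [1 2 3]
Gen 3 (s1^-1): strand 1 crosses under strand 2. Perm now: [2 1 3]
Gen 4 (s2): strand 1 crosses over strand 3. Perm now: [2 3 1]
Gen 5 (s1^-1): strand 2 crosses under strand 3. Perm now: [3 2 1]

Answer: 3 2 1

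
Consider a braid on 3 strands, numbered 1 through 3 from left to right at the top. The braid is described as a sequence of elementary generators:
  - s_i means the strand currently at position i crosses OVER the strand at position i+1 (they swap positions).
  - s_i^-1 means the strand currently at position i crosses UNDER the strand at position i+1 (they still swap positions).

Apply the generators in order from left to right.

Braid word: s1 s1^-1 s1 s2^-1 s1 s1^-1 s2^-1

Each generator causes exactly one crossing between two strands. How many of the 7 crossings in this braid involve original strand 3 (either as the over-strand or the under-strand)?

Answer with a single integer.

Gen 1: crossing 1x2. Involves strand 3? no. Count so far: 0
Gen 2: crossing 2x1. Involves strand 3? no. Count so far: 0
Gen 3: crossing 1x2. Involves strand 3? no. Count so far: 0
Gen 4: crossing 1x3. Involves strand 3? yes. Count so far: 1
Gen 5: crossing 2x3. Involves strand 3? yes. Count so far: 2
Gen 6: crossing 3x2. Involves strand 3? yes. Count so far: 3
Gen 7: crossing 3x1. Involves strand 3? yes. Count so far: 4

Answer: 4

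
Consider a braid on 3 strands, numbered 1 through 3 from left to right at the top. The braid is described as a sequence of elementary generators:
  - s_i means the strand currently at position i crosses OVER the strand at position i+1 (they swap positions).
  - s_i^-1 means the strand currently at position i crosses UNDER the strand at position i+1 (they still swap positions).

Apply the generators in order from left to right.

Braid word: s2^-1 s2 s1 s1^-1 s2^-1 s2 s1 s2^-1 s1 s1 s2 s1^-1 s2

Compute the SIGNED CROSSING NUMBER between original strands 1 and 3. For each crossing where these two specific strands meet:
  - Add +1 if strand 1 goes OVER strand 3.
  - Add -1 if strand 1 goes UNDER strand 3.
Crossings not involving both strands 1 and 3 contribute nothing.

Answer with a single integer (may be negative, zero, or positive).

Gen 1: crossing 2x3. Both 1&3? no. Sum: 0
Gen 2: crossing 3x2. Both 1&3? no. Sum: 0
Gen 3: crossing 1x2. Both 1&3? no. Sum: 0
Gen 4: crossing 2x1. Both 1&3? no. Sum: 0
Gen 5: crossing 2x3. Both 1&3? no. Sum: 0
Gen 6: crossing 3x2. Both 1&3? no. Sum: 0
Gen 7: crossing 1x2. Both 1&3? no. Sum: 0
Gen 8: 1 under 3. Both 1&3? yes. Contrib: -1. Sum: -1
Gen 9: crossing 2x3. Both 1&3? no. Sum: -1
Gen 10: crossing 3x2. Both 1&3? no. Sum: -1
Gen 11: 3 over 1. Both 1&3? yes. Contrib: -1. Sum: -2
Gen 12: crossing 2x1. Both 1&3? no. Sum: -2
Gen 13: crossing 2x3. Both 1&3? no. Sum: -2

Answer: -2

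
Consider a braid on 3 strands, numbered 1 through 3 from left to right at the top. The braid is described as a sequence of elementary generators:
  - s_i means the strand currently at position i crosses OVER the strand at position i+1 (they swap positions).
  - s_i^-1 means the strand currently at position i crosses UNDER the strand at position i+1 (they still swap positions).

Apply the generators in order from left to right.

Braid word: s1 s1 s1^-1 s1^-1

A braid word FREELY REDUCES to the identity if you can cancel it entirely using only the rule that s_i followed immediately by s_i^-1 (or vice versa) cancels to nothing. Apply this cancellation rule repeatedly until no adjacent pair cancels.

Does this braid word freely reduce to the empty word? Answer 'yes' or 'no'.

Gen 1 (s1): push. Stack: [s1]
Gen 2 (s1): push. Stack: [s1 s1]
Gen 3 (s1^-1): cancels prior s1. Stack: [s1]
Gen 4 (s1^-1): cancels prior s1. Stack: []
Reduced word: (empty)

Answer: yes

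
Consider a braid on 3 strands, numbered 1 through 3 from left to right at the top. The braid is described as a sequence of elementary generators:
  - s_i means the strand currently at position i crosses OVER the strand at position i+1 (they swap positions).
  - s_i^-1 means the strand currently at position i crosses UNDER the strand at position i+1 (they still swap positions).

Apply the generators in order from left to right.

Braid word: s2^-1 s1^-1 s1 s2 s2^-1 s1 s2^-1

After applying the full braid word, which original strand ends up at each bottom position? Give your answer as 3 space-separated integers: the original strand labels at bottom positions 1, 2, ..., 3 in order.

Answer: 3 2 1

Derivation:
Gen 1 (s2^-1): strand 2 crosses under strand 3. Perm now: [1 3 2]
Gen 2 (s1^-1): strand 1 crosses under strand 3. Perm now: [3 1 2]
Gen 3 (s1): strand 3 crosses over strand 1. Perm now: [1 3 2]
Gen 4 (s2): strand 3 crosses over strand 2. Perm now: [1 2 3]
Gen 5 (s2^-1): strand 2 crosses under strand 3. Perm now: [1 3 2]
Gen 6 (s1): strand 1 crosses over strand 3. Perm now: [3 1 2]
Gen 7 (s2^-1): strand 1 crosses under strand 2. Perm now: [3 2 1]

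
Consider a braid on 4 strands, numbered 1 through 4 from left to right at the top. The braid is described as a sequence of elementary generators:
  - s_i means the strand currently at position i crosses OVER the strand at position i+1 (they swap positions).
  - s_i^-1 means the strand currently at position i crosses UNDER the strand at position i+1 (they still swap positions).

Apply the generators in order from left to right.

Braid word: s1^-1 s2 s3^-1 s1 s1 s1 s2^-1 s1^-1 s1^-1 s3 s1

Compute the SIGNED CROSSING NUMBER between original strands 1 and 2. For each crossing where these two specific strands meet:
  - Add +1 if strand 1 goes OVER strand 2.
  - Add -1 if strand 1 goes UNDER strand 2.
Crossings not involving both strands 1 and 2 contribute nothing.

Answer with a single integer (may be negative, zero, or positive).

Gen 1: 1 under 2. Both 1&2? yes. Contrib: -1. Sum: -1
Gen 2: crossing 1x3. Both 1&2? no. Sum: -1
Gen 3: crossing 1x4. Both 1&2? no. Sum: -1
Gen 4: crossing 2x3. Both 1&2? no. Sum: -1
Gen 5: crossing 3x2. Both 1&2? no. Sum: -1
Gen 6: crossing 2x3. Both 1&2? no. Sum: -1
Gen 7: crossing 2x4. Both 1&2? no. Sum: -1
Gen 8: crossing 3x4. Both 1&2? no. Sum: -1
Gen 9: crossing 4x3. Both 1&2? no. Sum: -1
Gen 10: 2 over 1. Both 1&2? yes. Contrib: -1. Sum: -2
Gen 11: crossing 3x4. Both 1&2? no. Sum: -2

Answer: -2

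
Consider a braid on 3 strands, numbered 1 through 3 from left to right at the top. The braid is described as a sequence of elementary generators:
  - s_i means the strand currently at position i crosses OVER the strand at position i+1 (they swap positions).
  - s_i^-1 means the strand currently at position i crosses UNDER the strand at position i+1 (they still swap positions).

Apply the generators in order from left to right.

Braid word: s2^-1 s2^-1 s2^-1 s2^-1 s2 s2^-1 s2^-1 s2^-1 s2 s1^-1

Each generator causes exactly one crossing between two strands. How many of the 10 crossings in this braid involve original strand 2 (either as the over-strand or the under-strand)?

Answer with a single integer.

Gen 1: crossing 2x3. Involves strand 2? yes. Count so far: 1
Gen 2: crossing 3x2. Involves strand 2? yes. Count so far: 2
Gen 3: crossing 2x3. Involves strand 2? yes. Count so far: 3
Gen 4: crossing 3x2. Involves strand 2? yes. Count so far: 4
Gen 5: crossing 2x3. Involves strand 2? yes. Count so far: 5
Gen 6: crossing 3x2. Involves strand 2? yes. Count so far: 6
Gen 7: crossing 2x3. Involves strand 2? yes. Count so far: 7
Gen 8: crossing 3x2. Involves strand 2? yes. Count so far: 8
Gen 9: crossing 2x3. Involves strand 2? yes. Count so far: 9
Gen 10: crossing 1x3. Involves strand 2? no. Count so far: 9

Answer: 9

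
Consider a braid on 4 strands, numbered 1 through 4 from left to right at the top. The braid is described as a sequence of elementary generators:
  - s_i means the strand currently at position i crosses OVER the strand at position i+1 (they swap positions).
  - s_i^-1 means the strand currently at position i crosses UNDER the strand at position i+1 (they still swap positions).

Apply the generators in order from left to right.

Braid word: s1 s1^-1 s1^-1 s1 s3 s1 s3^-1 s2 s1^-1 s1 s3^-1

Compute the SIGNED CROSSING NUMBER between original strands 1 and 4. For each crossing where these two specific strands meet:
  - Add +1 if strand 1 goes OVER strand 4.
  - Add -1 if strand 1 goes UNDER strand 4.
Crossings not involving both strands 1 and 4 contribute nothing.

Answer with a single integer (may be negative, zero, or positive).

Gen 1: crossing 1x2. Both 1&4? no. Sum: 0
Gen 2: crossing 2x1. Both 1&4? no. Sum: 0
Gen 3: crossing 1x2. Both 1&4? no. Sum: 0
Gen 4: crossing 2x1. Both 1&4? no. Sum: 0
Gen 5: crossing 3x4. Both 1&4? no. Sum: 0
Gen 6: crossing 1x2. Both 1&4? no. Sum: 0
Gen 7: crossing 4x3. Both 1&4? no. Sum: 0
Gen 8: crossing 1x3. Both 1&4? no. Sum: 0
Gen 9: crossing 2x3. Both 1&4? no. Sum: 0
Gen 10: crossing 3x2. Both 1&4? no. Sum: 0
Gen 11: 1 under 4. Both 1&4? yes. Contrib: -1. Sum: -1

Answer: -1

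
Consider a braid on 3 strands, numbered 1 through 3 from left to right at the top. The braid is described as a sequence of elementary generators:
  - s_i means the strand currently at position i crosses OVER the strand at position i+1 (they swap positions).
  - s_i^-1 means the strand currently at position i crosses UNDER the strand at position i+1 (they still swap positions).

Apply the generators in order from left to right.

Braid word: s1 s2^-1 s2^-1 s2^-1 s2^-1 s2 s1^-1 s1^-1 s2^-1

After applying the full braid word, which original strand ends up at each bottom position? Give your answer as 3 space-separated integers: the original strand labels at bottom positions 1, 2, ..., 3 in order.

Gen 1 (s1): strand 1 crosses over strand 2. Perm now: [2 1 3]
Gen 2 (s2^-1): strand 1 crosses under strand 3. Perm now: [2 3 1]
Gen 3 (s2^-1): strand 3 crosses under strand 1. Perm now: [2 1 3]
Gen 4 (s2^-1): strand 1 crosses under strand 3. Perm now: [2 3 1]
Gen 5 (s2^-1): strand 3 crosses under strand 1. Perm now: [2 1 3]
Gen 6 (s2): strand 1 crosses over strand 3. Perm now: [2 3 1]
Gen 7 (s1^-1): strand 2 crosses under strand 3. Perm now: [3 2 1]
Gen 8 (s1^-1): strand 3 crosses under strand 2. Perm now: [2 3 1]
Gen 9 (s2^-1): strand 3 crosses under strand 1. Perm now: [2 1 3]

Answer: 2 1 3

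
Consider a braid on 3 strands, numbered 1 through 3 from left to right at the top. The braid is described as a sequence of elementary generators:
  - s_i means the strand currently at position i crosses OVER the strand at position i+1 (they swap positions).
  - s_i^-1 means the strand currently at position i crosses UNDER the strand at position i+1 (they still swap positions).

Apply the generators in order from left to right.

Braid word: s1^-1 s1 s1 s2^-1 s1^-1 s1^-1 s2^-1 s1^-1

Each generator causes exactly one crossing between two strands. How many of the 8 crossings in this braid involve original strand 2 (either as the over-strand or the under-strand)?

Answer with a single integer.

Answer: 6

Derivation:
Gen 1: crossing 1x2. Involves strand 2? yes. Count so far: 1
Gen 2: crossing 2x1. Involves strand 2? yes. Count so far: 2
Gen 3: crossing 1x2. Involves strand 2? yes. Count so far: 3
Gen 4: crossing 1x3. Involves strand 2? no. Count so far: 3
Gen 5: crossing 2x3. Involves strand 2? yes. Count so far: 4
Gen 6: crossing 3x2. Involves strand 2? yes. Count so far: 5
Gen 7: crossing 3x1. Involves strand 2? no. Count so far: 5
Gen 8: crossing 2x1. Involves strand 2? yes. Count so far: 6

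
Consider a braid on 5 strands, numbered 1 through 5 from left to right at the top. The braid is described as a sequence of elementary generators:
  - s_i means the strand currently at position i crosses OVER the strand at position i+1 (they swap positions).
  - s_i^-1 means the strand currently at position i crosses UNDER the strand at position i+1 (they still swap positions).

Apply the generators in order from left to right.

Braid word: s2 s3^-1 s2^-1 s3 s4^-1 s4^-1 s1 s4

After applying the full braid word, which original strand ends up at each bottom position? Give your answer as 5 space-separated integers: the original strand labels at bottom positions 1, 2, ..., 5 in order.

Gen 1 (s2): strand 2 crosses over strand 3. Perm now: [1 3 2 4 5]
Gen 2 (s3^-1): strand 2 crosses under strand 4. Perm now: [1 3 4 2 5]
Gen 3 (s2^-1): strand 3 crosses under strand 4. Perm now: [1 4 3 2 5]
Gen 4 (s3): strand 3 crosses over strand 2. Perm now: [1 4 2 3 5]
Gen 5 (s4^-1): strand 3 crosses under strand 5. Perm now: [1 4 2 5 3]
Gen 6 (s4^-1): strand 5 crosses under strand 3. Perm now: [1 4 2 3 5]
Gen 7 (s1): strand 1 crosses over strand 4. Perm now: [4 1 2 3 5]
Gen 8 (s4): strand 3 crosses over strand 5. Perm now: [4 1 2 5 3]

Answer: 4 1 2 5 3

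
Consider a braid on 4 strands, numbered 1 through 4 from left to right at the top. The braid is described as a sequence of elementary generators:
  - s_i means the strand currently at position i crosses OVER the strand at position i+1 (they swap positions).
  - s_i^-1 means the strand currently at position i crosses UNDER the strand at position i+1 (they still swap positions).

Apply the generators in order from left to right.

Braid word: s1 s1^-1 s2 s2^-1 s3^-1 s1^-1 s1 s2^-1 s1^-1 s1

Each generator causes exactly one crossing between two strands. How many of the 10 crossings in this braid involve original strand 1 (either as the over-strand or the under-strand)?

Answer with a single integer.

Gen 1: crossing 1x2. Involves strand 1? yes. Count so far: 1
Gen 2: crossing 2x1. Involves strand 1? yes. Count so far: 2
Gen 3: crossing 2x3. Involves strand 1? no. Count so far: 2
Gen 4: crossing 3x2. Involves strand 1? no. Count so far: 2
Gen 5: crossing 3x4. Involves strand 1? no. Count so far: 2
Gen 6: crossing 1x2. Involves strand 1? yes. Count so far: 3
Gen 7: crossing 2x1. Involves strand 1? yes. Count so far: 4
Gen 8: crossing 2x4. Involves strand 1? no. Count so far: 4
Gen 9: crossing 1x4. Involves strand 1? yes. Count so far: 5
Gen 10: crossing 4x1. Involves strand 1? yes. Count so far: 6

Answer: 6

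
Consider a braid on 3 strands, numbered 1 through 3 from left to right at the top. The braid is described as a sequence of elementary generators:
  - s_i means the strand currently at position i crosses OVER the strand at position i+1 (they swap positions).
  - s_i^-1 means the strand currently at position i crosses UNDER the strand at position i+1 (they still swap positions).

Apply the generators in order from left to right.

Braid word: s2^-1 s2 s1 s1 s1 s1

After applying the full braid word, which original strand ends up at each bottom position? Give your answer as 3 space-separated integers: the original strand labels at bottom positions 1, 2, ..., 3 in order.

Answer: 1 2 3

Derivation:
Gen 1 (s2^-1): strand 2 crosses under strand 3. Perm now: [1 3 2]
Gen 2 (s2): strand 3 crosses over strand 2. Perm now: [1 2 3]
Gen 3 (s1): strand 1 crosses over strand 2. Perm now: [2 1 3]
Gen 4 (s1): strand 2 crosses over strand 1. Perm now: [1 2 3]
Gen 5 (s1): strand 1 crosses over strand 2. Perm now: [2 1 3]
Gen 6 (s1): strand 2 crosses over strand 1. Perm now: [1 2 3]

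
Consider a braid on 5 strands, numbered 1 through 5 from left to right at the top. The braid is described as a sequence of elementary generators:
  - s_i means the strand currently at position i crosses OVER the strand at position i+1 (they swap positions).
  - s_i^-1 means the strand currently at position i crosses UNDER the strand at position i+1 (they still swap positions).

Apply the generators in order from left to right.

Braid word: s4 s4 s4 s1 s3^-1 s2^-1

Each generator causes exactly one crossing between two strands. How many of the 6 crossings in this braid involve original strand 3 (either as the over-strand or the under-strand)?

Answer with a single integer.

Gen 1: crossing 4x5. Involves strand 3? no. Count so far: 0
Gen 2: crossing 5x4. Involves strand 3? no. Count so far: 0
Gen 3: crossing 4x5. Involves strand 3? no. Count so far: 0
Gen 4: crossing 1x2. Involves strand 3? no. Count so far: 0
Gen 5: crossing 3x5. Involves strand 3? yes. Count so far: 1
Gen 6: crossing 1x5. Involves strand 3? no. Count so far: 1

Answer: 1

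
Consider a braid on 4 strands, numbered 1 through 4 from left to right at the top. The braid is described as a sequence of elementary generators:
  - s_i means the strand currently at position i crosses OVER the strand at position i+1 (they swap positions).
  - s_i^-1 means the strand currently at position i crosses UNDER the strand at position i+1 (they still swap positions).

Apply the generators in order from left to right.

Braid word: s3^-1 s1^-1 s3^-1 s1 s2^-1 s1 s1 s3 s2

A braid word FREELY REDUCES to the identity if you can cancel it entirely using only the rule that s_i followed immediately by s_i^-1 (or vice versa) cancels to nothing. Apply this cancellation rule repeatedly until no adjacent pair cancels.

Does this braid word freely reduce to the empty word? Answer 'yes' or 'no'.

Answer: no

Derivation:
Gen 1 (s3^-1): push. Stack: [s3^-1]
Gen 2 (s1^-1): push. Stack: [s3^-1 s1^-1]
Gen 3 (s3^-1): push. Stack: [s3^-1 s1^-1 s3^-1]
Gen 4 (s1): push. Stack: [s3^-1 s1^-1 s3^-1 s1]
Gen 5 (s2^-1): push. Stack: [s3^-1 s1^-1 s3^-1 s1 s2^-1]
Gen 6 (s1): push. Stack: [s3^-1 s1^-1 s3^-1 s1 s2^-1 s1]
Gen 7 (s1): push. Stack: [s3^-1 s1^-1 s3^-1 s1 s2^-1 s1 s1]
Gen 8 (s3): push. Stack: [s3^-1 s1^-1 s3^-1 s1 s2^-1 s1 s1 s3]
Gen 9 (s2): push. Stack: [s3^-1 s1^-1 s3^-1 s1 s2^-1 s1 s1 s3 s2]
Reduced word: s3^-1 s1^-1 s3^-1 s1 s2^-1 s1 s1 s3 s2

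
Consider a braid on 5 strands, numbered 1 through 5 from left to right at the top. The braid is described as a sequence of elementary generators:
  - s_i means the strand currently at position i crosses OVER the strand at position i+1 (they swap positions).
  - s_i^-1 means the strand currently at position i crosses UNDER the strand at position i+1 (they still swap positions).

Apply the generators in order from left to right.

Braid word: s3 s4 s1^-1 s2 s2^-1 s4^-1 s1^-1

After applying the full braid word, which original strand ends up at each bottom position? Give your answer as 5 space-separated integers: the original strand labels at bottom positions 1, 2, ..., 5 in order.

Answer: 1 2 4 3 5

Derivation:
Gen 1 (s3): strand 3 crosses over strand 4. Perm now: [1 2 4 3 5]
Gen 2 (s4): strand 3 crosses over strand 5. Perm now: [1 2 4 5 3]
Gen 3 (s1^-1): strand 1 crosses under strand 2. Perm now: [2 1 4 5 3]
Gen 4 (s2): strand 1 crosses over strand 4. Perm now: [2 4 1 5 3]
Gen 5 (s2^-1): strand 4 crosses under strand 1. Perm now: [2 1 4 5 3]
Gen 6 (s4^-1): strand 5 crosses under strand 3. Perm now: [2 1 4 3 5]
Gen 7 (s1^-1): strand 2 crosses under strand 1. Perm now: [1 2 4 3 5]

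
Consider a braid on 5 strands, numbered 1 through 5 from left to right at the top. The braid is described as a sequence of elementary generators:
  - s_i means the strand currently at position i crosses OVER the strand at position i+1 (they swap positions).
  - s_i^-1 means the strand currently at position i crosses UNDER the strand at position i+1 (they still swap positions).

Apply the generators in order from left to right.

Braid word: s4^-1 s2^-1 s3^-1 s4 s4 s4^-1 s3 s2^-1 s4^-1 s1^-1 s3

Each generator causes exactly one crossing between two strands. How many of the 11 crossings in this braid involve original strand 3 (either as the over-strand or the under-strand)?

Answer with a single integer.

Gen 1: crossing 4x5. Involves strand 3? no. Count so far: 0
Gen 2: crossing 2x3. Involves strand 3? yes. Count so far: 1
Gen 3: crossing 2x5. Involves strand 3? no. Count so far: 1
Gen 4: crossing 2x4. Involves strand 3? no. Count so far: 1
Gen 5: crossing 4x2. Involves strand 3? no. Count so far: 1
Gen 6: crossing 2x4. Involves strand 3? no. Count so far: 1
Gen 7: crossing 5x4. Involves strand 3? no. Count so far: 1
Gen 8: crossing 3x4. Involves strand 3? yes. Count so far: 2
Gen 9: crossing 5x2. Involves strand 3? no. Count so far: 2
Gen 10: crossing 1x4. Involves strand 3? no. Count so far: 2
Gen 11: crossing 3x2. Involves strand 3? yes. Count so far: 3

Answer: 3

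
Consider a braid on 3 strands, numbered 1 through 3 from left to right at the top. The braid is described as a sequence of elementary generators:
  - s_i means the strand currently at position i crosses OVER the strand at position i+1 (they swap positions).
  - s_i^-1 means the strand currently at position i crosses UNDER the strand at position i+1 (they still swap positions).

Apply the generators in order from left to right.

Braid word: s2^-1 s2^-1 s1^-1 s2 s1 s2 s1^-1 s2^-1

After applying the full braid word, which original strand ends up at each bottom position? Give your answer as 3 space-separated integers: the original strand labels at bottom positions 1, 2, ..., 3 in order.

Answer: 1 2 3

Derivation:
Gen 1 (s2^-1): strand 2 crosses under strand 3. Perm now: [1 3 2]
Gen 2 (s2^-1): strand 3 crosses under strand 2. Perm now: [1 2 3]
Gen 3 (s1^-1): strand 1 crosses under strand 2. Perm now: [2 1 3]
Gen 4 (s2): strand 1 crosses over strand 3. Perm now: [2 3 1]
Gen 5 (s1): strand 2 crosses over strand 3. Perm now: [3 2 1]
Gen 6 (s2): strand 2 crosses over strand 1. Perm now: [3 1 2]
Gen 7 (s1^-1): strand 3 crosses under strand 1. Perm now: [1 3 2]
Gen 8 (s2^-1): strand 3 crosses under strand 2. Perm now: [1 2 3]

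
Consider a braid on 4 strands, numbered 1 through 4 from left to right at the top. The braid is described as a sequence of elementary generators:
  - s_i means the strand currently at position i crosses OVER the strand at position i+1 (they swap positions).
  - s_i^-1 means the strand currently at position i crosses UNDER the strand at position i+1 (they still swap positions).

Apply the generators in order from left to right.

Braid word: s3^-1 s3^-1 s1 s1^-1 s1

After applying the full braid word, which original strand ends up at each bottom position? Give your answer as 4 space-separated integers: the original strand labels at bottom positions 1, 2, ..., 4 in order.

Gen 1 (s3^-1): strand 3 crosses under strand 4. Perm now: [1 2 4 3]
Gen 2 (s3^-1): strand 4 crosses under strand 3. Perm now: [1 2 3 4]
Gen 3 (s1): strand 1 crosses over strand 2. Perm now: [2 1 3 4]
Gen 4 (s1^-1): strand 2 crosses under strand 1. Perm now: [1 2 3 4]
Gen 5 (s1): strand 1 crosses over strand 2. Perm now: [2 1 3 4]

Answer: 2 1 3 4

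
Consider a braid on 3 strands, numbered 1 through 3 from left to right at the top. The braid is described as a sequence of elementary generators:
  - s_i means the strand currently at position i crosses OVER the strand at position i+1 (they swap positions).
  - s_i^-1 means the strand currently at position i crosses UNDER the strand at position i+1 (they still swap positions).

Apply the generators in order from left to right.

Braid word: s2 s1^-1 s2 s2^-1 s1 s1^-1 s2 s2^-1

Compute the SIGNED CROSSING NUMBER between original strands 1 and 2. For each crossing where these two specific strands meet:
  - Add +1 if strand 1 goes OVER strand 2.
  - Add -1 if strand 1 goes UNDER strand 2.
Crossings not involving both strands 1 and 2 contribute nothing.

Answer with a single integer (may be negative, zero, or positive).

Answer: 4

Derivation:
Gen 1: crossing 2x3. Both 1&2? no. Sum: 0
Gen 2: crossing 1x3. Both 1&2? no. Sum: 0
Gen 3: 1 over 2. Both 1&2? yes. Contrib: +1. Sum: 1
Gen 4: 2 under 1. Both 1&2? yes. Contrib: +1. Sum: 2
Gen 5: crossing 3x1. Both 1&2? no. Sum: 2
Gen 6: crossing 1x3. Both 1&2? no. Sum: 2
Gen 7: 1 over 2. Both 1&2? yes. Contrib: +1. Sum: 3
Gen 8: 2 under 1. Both 1&2? yes. Contrib: +1. Sum: 4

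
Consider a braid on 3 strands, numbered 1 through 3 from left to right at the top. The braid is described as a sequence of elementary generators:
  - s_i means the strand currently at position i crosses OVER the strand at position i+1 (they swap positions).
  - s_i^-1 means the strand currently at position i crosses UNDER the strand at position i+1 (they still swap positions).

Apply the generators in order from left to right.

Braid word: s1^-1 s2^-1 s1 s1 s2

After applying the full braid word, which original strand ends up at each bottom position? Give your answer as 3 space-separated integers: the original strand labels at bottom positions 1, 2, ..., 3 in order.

Answer: 2 1 3

Derivation:
Gen 1 (s1^-1): strand 1 crosses under strand 2. Perm now: [2 1 3]
Gen 2 (s2^-1): strand 1 crosses under strand 3. Perm now: [2 3 1]
Gen 3 (s1): strand 2 crosses over strand 3. Perm now: [3 2 1]
Gen 4 (s1): strand 3 crosses over strand 2. Perm now: [2 3 1]
Gen 5 (s2): strand 3 crosses over strand 1. Perm now: [2 1 3]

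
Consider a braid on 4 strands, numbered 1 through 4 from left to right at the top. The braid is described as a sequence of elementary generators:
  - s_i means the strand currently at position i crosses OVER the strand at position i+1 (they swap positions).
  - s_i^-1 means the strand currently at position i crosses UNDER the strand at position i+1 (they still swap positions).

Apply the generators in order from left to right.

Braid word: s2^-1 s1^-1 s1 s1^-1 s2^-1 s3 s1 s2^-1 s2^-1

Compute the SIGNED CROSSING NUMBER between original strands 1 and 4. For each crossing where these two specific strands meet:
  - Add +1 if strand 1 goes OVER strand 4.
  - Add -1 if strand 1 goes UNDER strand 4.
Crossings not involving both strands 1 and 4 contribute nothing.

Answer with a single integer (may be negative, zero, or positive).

Answer: 1

Derivation:
Gen 1: crossing 2x3. Both 1&4? no. Sum: 0
Gen 2: crossing 1x3. Both 1&4? no. Sum: 0
Gen 3: crossing 3x1. Both 1&4? no. Sum: 0
Gen 4: crossing 1x3. Both 1&4? no. Sum: 0
Gen 5: crossing 1x2. Both 1&4? no. Sum: 0
Gen 6: 1 over 4. Both 1&4? yes. Contrib: +1. Sum: 1
Gen 7: crossing 3x2. Both 1&4? no. Sum: 1
Gen 8: crossing 3x4. Both 1&4? no. Sum: 1
Gen 9: crossing 4x3. Both 1&4? no. Sum: 1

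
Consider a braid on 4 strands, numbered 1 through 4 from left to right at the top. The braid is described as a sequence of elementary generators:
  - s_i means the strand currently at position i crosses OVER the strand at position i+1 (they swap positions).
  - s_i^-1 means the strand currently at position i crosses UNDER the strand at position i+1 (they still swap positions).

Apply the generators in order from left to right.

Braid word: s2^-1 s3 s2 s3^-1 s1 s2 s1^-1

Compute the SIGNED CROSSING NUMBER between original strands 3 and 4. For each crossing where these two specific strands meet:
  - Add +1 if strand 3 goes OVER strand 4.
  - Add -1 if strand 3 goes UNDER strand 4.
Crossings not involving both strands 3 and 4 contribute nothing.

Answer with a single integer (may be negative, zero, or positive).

Answer: 1

Derivation:
Gen 1: crossing 2x3. Both 3&4? no. Sum: 0
Gen 2: crossing 2x4. Both 3&4? no. Sum: 0
Gen 3: 3 over 4. Both 3&4? yes. Contrib: +1. Sum: 1
Gen 4: crossing 3x2. Both 3&4? no. Sum: 1
Gen 5: crossing 1x4. Both 3&4? no. Sum: 1
Gen 6: crossing 1x2. Both 3&4? no. Sum: 1
Gen 7: crossing 4x2. Both 3&4? no. Sum: 1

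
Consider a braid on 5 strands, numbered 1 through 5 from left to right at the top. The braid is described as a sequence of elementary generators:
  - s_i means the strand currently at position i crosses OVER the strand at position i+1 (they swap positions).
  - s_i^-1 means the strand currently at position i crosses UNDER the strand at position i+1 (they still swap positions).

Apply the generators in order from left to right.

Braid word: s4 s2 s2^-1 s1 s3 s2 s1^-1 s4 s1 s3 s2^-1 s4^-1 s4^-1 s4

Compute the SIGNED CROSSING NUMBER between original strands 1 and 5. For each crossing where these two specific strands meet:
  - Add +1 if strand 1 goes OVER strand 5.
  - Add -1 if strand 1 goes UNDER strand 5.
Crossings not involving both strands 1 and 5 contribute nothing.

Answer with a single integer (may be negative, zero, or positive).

Gen 1: crossing 4x5. Both 1&5? no. Sum: 0
Gen 2: crossing 2x3. Both 1&5? no. Sum: 0
Gen 3: crossing 3x2. Both 1&5? no. Sum: 0
Gen 4: crossing 1x2. Both 1&5? no. Sum: 0
Gen 5: crossing 3x5. Both 1&5? no. Sum: 0
Gen 6: 1 over 5. Both 1&5? yes. Contrib: +1. Sum: 1
Gen 7: crossing 2x5. Both 1&5? no. Sum: 1
Gen 8: crossing 3x4. Both 1&5? no. Sum: 1
Gen 9: crossing 5x2. Both 1&5? no. Sum: 1
Gen 10: crossing 1x4. Both 1&5? no. Sum: 1
Gen 11: crossing 5x4. Both 1&5? no. Sum: 1
Gen 12: crossing 1x3. Both 1&5? no. Sum: 1
Gen 13: crossing 3x1. Both 1&5? no. Sum: 1
Gen 14: crossing 1x3. Both 1&5? no. Sum: 1

Answer: 1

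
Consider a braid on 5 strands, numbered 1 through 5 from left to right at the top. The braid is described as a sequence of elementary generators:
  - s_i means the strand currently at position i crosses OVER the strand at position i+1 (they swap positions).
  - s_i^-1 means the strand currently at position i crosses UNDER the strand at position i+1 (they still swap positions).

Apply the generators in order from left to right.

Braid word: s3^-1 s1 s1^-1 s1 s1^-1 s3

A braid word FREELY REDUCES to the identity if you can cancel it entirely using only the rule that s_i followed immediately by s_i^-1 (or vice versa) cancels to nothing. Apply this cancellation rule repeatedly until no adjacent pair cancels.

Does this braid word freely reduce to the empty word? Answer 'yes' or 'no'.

Answer: yes

Derivation:
Gen 1 (s3^-1): push. Stack: [s3^-1]
Gen 2 (s1): push. Stack: [s3^-1 s1]
Gen 3 (s1^-1): cancels prior s1. Stack: [s3^-1]
Gen 4 (s1): push. Stack: [s3^-1 s1]
Gen 5 (s1^-1): cancels prior s1. Stack: [s3^-1]
Gen 6 (s3): cancels prior s3^-1. Stack: []
Reduced word: (empty)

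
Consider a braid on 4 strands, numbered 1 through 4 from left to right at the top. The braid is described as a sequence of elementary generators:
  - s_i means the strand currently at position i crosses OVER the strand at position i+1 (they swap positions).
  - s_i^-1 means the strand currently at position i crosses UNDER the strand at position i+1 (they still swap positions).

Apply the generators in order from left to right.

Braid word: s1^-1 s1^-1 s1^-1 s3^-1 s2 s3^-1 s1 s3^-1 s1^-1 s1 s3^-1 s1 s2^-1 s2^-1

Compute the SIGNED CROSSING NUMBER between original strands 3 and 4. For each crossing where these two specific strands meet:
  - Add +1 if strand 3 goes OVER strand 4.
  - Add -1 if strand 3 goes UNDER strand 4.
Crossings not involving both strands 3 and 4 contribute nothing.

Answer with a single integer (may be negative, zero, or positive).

Answer: -1

Derivation:
Gen 1: crossing 1x2. Both 3&4? no. Sum: 0
Gen 2: crossing 2x1. Both 3&4? no. Sum: 0
Gen 3: crossing 1x2. Both 3&4? no. Sum: 0
Gen 4: 3 under 4. Both 3&4? yes. Contrib: -1. Sum: -1
Gen 5: crossing 1x4. Both 3&4? no. Sum: -1
Gen 6: crossing 1x3. Both 3&4? no. Sum: -1
Gen 7: crossing 2x4. Both 3&4? no. Sum: -1
Gen 8: crossing 3x1. Both 3&4? no. Sum: -1
Gen 9: crossing 4x2. Both 3&4? no. Sum: -1
Gen 10: crossing 2x4. Both 3&4? no. Sum: -1
Gen 11: crossing 1x3. Both 3&4? no. Sum: -1
Gen 12: crossing 4x2. Both 3&4? no. Sum: -1
Gen 13: 4 under 3. Both 3&4? yes. Contrib: +1. Sum: 0
Gen 14: 3 under 4. Both 3&4? yes. Contrib: -1. Sum: -1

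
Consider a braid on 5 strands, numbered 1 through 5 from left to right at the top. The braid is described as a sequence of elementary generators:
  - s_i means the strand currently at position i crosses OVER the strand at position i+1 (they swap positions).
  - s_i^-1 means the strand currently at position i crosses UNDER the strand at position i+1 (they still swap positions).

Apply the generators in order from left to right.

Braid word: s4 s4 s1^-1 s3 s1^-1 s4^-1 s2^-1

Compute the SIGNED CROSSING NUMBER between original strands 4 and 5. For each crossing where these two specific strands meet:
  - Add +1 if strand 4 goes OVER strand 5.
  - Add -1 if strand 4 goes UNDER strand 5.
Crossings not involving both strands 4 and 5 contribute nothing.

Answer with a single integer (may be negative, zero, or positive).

Gen 1: 4 over 5. Both 4&5? yes. Contrib: +1. Sum: 1
Gen 2: 5 over 4. Both 4&5? yes. Contrib: -1. Sum: 0
Gen 3: crossing 1x2. Both 4&5? no. Sum: 0
Gen 4: crossing 3x4. Both 4&5? no. Sum: 0
Gen 5: crossing 2x1. Both 4&5? no. Sum: 0
Gen 6: crossing 3x5. Both 4&5? no. Sum: 0
Gen 7: crossing 2x4. Both 4&5? no. Sum: 0

Answer: 0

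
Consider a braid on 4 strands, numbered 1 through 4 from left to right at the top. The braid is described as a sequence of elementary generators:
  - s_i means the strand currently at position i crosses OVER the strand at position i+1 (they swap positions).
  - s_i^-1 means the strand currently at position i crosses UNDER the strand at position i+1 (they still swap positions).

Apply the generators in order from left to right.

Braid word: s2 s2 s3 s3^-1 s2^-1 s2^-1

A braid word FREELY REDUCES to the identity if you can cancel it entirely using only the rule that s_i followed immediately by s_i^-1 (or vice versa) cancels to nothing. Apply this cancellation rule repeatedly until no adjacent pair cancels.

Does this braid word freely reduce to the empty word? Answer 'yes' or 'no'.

Gen 1 (s2): push. Stack: [s2]
Gen 2 (s2): push. Stack: [s2 s2]
Gen 3 (s3): push. Stack: [s2 s2 s3]
Gen 4 (s3^-1): cancels prior s3. Stack: [s2 s2]
Gen 5 (s2^-1): cancels prior s2. Stack: [s2]
Gen 6 (s2^-1): cancels prior s2. Stack: []
Reduced word: (empty)

Answer: yes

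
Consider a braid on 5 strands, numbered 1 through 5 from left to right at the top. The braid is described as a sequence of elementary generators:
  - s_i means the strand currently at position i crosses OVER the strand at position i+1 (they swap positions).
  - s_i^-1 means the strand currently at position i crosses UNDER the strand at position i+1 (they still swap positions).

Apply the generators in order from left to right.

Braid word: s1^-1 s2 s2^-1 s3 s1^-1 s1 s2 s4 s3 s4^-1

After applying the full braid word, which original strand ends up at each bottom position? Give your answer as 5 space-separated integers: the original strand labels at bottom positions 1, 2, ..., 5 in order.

Answer: 2 4 5 3 1

Derivation:
Gen 1 (s1^-1): strand 1 crosses under strand 2. Perm now: [2 1 3 4 5]
Gen 2 (s2): strand 1 crosses over strand 3. Perm now: [2 3 1 4 5]
Gen 3 (s2^-1): strand 3 crosses under strand 1. Perm now: [2 1 3 4 5]
Gen 4 (s3): strand 3 crosses over strand 4. Perm now: [2 1 4 3 5]
Gen 5 (s1^-1): strand 2 crosses under strand 1. Perm now: [1 2 4 3 5]
Gen 6 (s1): strand 1 crosses over strand 2. Perm now: [2 1 4 3 5]
Gen 7 (s2): strand 1 crosses over strand 4. Perm now: [2 4 1 3 5]
Gen 8 (s4): strand 3 crosses over strand 5. Perm now: [2 4 1 5 3]
Gen 9 (s3): strand 1 crosses over strand 5. Perm now: [2 4 5 1 3]
Gen 10 (s4^-1): strand 1 crosses under strand 3. Perm now: [2 4 5 3 1]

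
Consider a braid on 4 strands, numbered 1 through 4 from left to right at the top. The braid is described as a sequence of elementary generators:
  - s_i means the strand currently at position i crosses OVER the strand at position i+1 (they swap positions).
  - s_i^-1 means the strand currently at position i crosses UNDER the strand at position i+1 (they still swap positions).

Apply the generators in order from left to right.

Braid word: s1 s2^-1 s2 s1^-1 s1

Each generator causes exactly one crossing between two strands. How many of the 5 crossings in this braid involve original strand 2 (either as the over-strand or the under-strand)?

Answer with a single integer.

Gen 1: crossing 1x2. Involves strand 2? yes. Count so far: 1
Gen 2: crossing 1x3. Involves strand 2? no. Count so far: 1
Gen 3: crossing 3x1. Involves strand 2? no. Count so far: 1
Gen 4: crossing 2x1. Involves strand 2? yes. Count so far: 2
Gen 5: crossing 1x2. Involves strand 2? yes. Count so far: 3

Answer: 3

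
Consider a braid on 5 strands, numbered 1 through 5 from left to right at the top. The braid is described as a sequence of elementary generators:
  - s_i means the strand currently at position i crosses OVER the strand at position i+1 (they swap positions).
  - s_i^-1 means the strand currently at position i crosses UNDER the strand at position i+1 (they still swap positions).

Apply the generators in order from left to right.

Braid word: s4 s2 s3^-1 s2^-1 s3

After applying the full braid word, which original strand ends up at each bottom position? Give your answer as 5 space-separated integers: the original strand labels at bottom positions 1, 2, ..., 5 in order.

Answer: 1 5 2 3 4

Derivation:
Gen 1 (s4): strand 4 crosses over strand 5. Perm now: [1 2 3 5 4]
Gen 2 (s2): strand 2 crosses over strand 3. Perm now: [1 3 2 5 4]
Gen 3 (s3^-1): strand 2 crosses under strand 5. Perm now: [1 3 5 2 4]
Gen 4 (s2^-1): strand 3 crosses under strand 5. Perm now: [1 5 3 2 4]
Gen 5 (s3): strand 3 crosses over strand 2. Perm now: [1 5 2 3 4]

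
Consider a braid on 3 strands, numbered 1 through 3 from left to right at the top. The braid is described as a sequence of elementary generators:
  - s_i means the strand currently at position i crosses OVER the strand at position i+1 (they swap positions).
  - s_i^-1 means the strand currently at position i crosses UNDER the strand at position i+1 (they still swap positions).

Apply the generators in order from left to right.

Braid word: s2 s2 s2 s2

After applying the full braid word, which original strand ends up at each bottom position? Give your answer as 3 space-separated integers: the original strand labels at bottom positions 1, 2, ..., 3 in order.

Answer: 1 2 3

Derivation:
Gen 1 (s2): strand 2 crosses over strand 3. Perm now: [1 3 2]
Gen 2 (s2): strand 3 crosses over strand 2. Perm now: [1 2 3]
Gen 3 (s2): strand 2 crosses over strand 3. Perm now: [1 3 2]
Gen 4 (s2): strand 3 crosses over strand 2. Perm now: [1 2 3]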